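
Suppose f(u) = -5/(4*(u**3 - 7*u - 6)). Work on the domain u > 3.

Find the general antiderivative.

The denominator factors as 4*(u - 3)*(u + 1)*(u + 2); partial fractions split f into directly integrable pieces: -1/(4*(u + 2)) + 5/(16*(u + 1)) - 1/(16*(u - 3)).
Check: d/du[-log(u - 3)/16 + 5*log(u + 1)/16 - log(u + 2)/4] = -5/(4*u**3 - 28*u - 24), which equals f(u).

F(u) = -log(u - 3)/16 + 5*log(u + 1)/16 - log(u + 2)/4 + C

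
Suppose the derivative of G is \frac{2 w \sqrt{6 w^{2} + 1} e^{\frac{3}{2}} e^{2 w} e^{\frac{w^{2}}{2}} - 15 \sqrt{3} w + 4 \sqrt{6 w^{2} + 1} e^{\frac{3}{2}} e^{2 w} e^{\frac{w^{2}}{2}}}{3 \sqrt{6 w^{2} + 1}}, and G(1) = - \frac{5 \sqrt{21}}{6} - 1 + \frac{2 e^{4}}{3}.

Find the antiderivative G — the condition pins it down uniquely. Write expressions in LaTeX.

G(w) = - \frac{5 \sqrt{2 w^{2} + \frac{1}{3}}}{2} + \frac{2 e^{\frac{3}{2}} e^{2 w} e^{\frac{w^{2}}{2}}}{3} - 1

Any candidate G(w) must reproduce the stated G'(w) exactly.
A general antiderivative is - \frac{5 \sqrt{2 w^{2} + \frac{1}{3}}}{2} + \frac{2 e^{\frac{w^{2}}{2} + 2 w + \frac{3}{2}}}{3} + C.
The condition gives C = - \frac{5 \sqrt{21}}{6} - 1 + \frac{2 e^{4}}{3} - (- \frac{5 \sqrt{21}}{6} + \frac{2 e^{4}}{3}) = -1.
So G(w) = - \frac{5 \sqrt{2 w^{2} + \frac{1}{3}}}{2} + \frac{2 e^{\frac{3}{2}} e^{2 w} e^{\frac{w^{2}}{2}}}{3} - 1.
Check: d/dw[- \frac{5 \sqrt{2 w^{2} + \frac{1}{3}}}{2} + \frac{2 e^{\frac{3}{2}} e^{2 w} e^{\frac{w^{2}}{2}}}{3} - 1] = \frac{2 w \sqrt{6 w^{2} + 1} e^{\frac{3}{2}} e^{2 w} e^{\frac{w^{2}}{2}} - 15 \sqrt{3} w + 4 \sqrt{6 w^{2} + 1} e^{\frac{3}{2}} e^{2 w} e^{\frac{w^{2}}{2}}}{3 \sqrt{6 w^{2} + 1}} = G'(w).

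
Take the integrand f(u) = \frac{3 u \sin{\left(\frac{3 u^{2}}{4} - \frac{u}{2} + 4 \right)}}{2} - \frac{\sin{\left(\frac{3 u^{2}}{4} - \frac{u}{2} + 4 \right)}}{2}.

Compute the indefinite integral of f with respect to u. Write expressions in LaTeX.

The substitution w = \frac{3 u^{2}}{4} - \frac{u}{2} + 4 works: f is exactly (dF/dw)*(dw/du) for that inner function.
Check: d/du[- \cos{\left(\frac{3 u^{2}}{4} - \frac{u}{2} + 4 \right)}] = \frac{3 u \sin{\left(\frac{3 u^{2}}{4} - \frac{u}{2} + 4 \right)}}{2} - \frac{\sin{\left(\frac{3 u^{2}}{4} - \frac{u}{2} + 4 \right)}}{2} = f(u).

F(u) = - \cos{\left(\frac{3 u^{2}}{4} - \frac{u}{2} + 4 \right)} + C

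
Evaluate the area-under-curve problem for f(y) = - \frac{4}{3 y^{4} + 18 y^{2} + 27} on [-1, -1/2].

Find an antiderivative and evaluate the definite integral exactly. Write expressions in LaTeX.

Antiderivative: F(y) = \frac{- 2 \sqrt{3} y^{2} \operatorname{atan}{\left(\frac{\sqrt{3} y}{3} \right)} - 6 y - 6 \sqrt{3} \operatorname{atan}{\left(\frac{\sqrt{3} y}{3} \right)}}{27 y^{2} + 81}; value = - \frac{\sqrt{3} \pi}{81} - \frac{5}{234} + \frac{2 \sqrt{3} \operatorname{atan}{\left(\frac{\sqrt{3}}{6} \right)}}{27}

A candidate is checked by its d/dy: the result must match f(y).
F(y) = \frac{- 2 \sqrt{3} y^{2} \operatorname{atan}{\left(\frac{\sqrt{3} y}{3} \right)} - 6 y - 6 \sqrt{3} \operatorname{atan}{\left(\frac{\sqrt{3} y}{3} \right)}}{27 y^{2} + 81} is an antiderivative of f.
Check: d/dy[\frac{- 2 \sqrt{3} y^{2} \operatorname{atan}{\left(\frac{\sqrt{3} y}{3} \right)} - 6 y - 6 \sqrt{3} \operatorname{atan}{\left(\frac{\sqrt{3} y}{3} \right)}}{27 y^{2} + 81}] = - \frac{4}{3 y^{4} + 18 y^{2} + 27} = f(y).
F(-1/2) = \frac{4}{117} + \frac{2 \sqrt{3} \operatorname{atan}{\left(\frac{\sqrt{3}}{6} \right)}}{27}; F(-1) = \frac{1}{18} + \frac{\sqrt{3} \pi}{81}.
Integral = F(-1/2) - F(-1) = - \frac{\sqrt{3} \pi}{81} - \frac{5}{234} + \frac{2 \sqrt{3} \operatorname{atan}{\left(\frac{\sqrt{3}}{6} \right)}}{27}.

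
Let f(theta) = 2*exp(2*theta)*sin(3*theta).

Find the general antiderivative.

F(theta) = -2*(-2*sin(3*theta) + 3*cos(3*theta))*exp(2*theta)/13 + C

For F(theta) to be correct the identity F'(theta) - f(theta) = 0 must hold.
Check: d/dtheta[-2*(-2*sin(3*theta) + 3*cos(3*theta))*exp(2*theta)/13] = 2*exp(2*theta)*sin(3*theta) = f(theta).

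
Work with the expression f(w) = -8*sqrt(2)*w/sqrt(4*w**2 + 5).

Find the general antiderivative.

f matches the chain-rule pattern g'(h)*h' with inner function h(w) = 2*w**2 + 5/2; substituting u = h(w) collapses the integral.
Check: d/dw[-4*sqrt(2*w**2 + 5/2)] = -8*sqrt(2)*w/sqrt(4*w**2 + 5) = f(w).

F(w) = -4*sqrt(2*w**2 + 5/2) + C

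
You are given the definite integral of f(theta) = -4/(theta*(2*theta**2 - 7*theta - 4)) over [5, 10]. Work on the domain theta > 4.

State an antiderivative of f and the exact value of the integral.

Factor the denominator (theta*(theta - 4)*(2*theta + 1)) and decompose: f = -16/(9*(2*theta + 1)) - 1/(9*(theta - 4)) + 1/theta; each piece integrates to a log, atan, or power term.
F(theta) = log(theta) - log(theta - 4)/9 - 8*log(theta + 1/2)/9 is an antiderivative of f.
Check: d/dtheta[log(theta) - log(theta - 4)/9 - 8*log(theta + 1/2)/9] = -4/(2*theta**3 - 7*theta**2 - 4*theta), which equals f(theta).
F(10) = -8*log(21/2)/9 - log(6)/9 + log(10); F(5) = -8*log(11/2)/9 + log(5).
Integral = F(10) - F(5) = -8*log(21/2)/9 - log(5) - log(6)/9 + 8*log(11/2)/9 + log(10).

Antiderivative: F(theta) = log(theta) - log(theta - 4)/9 - 8*log(theta + 1/2)/9; value = -8*log(21/2)/9 - log(5) - log(6)/9 + 8*log(11/2)/9 + log(10)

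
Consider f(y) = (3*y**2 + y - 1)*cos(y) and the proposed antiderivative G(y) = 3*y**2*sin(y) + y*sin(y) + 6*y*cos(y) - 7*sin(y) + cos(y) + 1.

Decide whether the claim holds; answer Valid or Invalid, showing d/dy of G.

Valid - differentiating G returns exactly f.

d/dy[G] = 3*y**2*cos(y) + y*cos(y) - cos(y)
This equals f(y) exactly, so the claim holds.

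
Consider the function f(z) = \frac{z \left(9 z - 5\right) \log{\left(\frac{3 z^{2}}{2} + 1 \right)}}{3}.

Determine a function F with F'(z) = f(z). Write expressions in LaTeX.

Any candidate F(z) must reproduce f(z) exactly when differentiated.
Check: d/dz[\frac{- 12 z^{3} + 3 z^{2} \left(6 z - 5\right) \log{\left(\frac{3 z^{2}}{2} + 1 \right)} + 15 z^{2} + 24 z - 10 \log{\left(z^{2} + \frac{2}{3} \right)} - 8 \sqrt{6} \operatorname{atan}{\left(\frac{\sqrt{6} z}{2} \right)}}{18}] = 3 z^{2} \log{\left(\frac{3 z^{2}}{2} + 1 \right)} - \frac{5 z \log{\left(\frac{3 z^{2}}{2} + 1 \right)}}{3}, which equals f(z).

An antiderivative is F(z) = \frac{- 12 z^{3} + 3 z^{2} \left(6 z - 5\right) \log{\left(\frac{3 z^{2}}{2} + 1 \right)} + 15 z^{2} + 24 z - 10 \log{\left(z^{2} + \frac{2}{3} \right)} - 8 \sqrt{6} \operatorname{atan}{\left(\frac{\sqrt{6} z}{2} \right)}}{18}.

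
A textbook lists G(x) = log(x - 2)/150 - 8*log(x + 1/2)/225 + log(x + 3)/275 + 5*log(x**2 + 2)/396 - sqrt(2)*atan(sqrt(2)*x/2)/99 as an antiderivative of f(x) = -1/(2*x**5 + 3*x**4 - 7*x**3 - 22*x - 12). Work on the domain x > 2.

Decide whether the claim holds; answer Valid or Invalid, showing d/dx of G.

Invalid: d/dx[G] - f = 2/(2*x**5 + 3*x**4 - 7*x**3 - 22*x - 12), which is not 0.

d/dx[G] = 1/(2*x**5 + 3*x**4 - 7*x**3 - 22*x - 12)
d/dx[G] - f(x) = 2/(2*x**5 + 3*x**4 - 7*x**3 - 22*x - 12) != 0.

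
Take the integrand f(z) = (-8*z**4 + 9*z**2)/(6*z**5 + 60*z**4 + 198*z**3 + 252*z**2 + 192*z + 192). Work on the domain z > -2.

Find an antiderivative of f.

An antiderivative is F(z) = -23*log(z + 2)/30 - 32*log(z + 4)/51 + 31*log(z**2 + 1)/1020 - 11*atan(z)/255 - 28/(3*z + 12).

Factor the denominator (6*(z + 2)*(z + 4)**2*(z**2 + 1)) and decompose: f = (31*z - 22)/(510*(z**2 + 1)) - 32/(51*(z + 4)) + 28/(3*(z + 4)**2) - 23/(30*(z + 2)); each piece integrates to a log, atan, or power term.
Check: d/dz[-23*log(z + 2)/30 - 32*log(z + 4)/51 + 31*log(z**2 + 1)/1020 - 11*atan(z)/255 - 28/(3*z + 12)] = (-8*z**4 + 9*z**2)/(6*z**5 + 60*z**4 + 198*z**3 + 252*z**2 + 192*z + 192) = f(z).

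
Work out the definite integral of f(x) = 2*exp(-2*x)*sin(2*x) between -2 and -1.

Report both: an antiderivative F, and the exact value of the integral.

Antiderivative: F(x) = -(sin(2*x) + cos(2*x))*exp(-2*x)/2; value = exp(4)*cos(4)/2 - exp(2)*cos(2)/2 + exp(2)*sin(2)/2 - exp(4)*sin(4)/2

Since d/dx undoes antidifferentiation here, F'(x) = f(x) is required of F(x).
F(x) = -(sin(2*x) + cos(2*x))*exp(-2*x)/2 is an antiderivative of f.
Check: d/dx[-(sin(2*x) + cos(2*x))*exp(-2*x)/2] = 2*exp(-2*x)*sin(2*x) = f(x).
F(-1) = -exp(2)*cos(2)/2 + exp(2)*sin(2)/2; F(-2) = exp(4)*sin(4)/2 - exp(4)*cos(4)/2.
Integral = F(-1) - F(-2) = exp(4)*cos(4)/2 - exp(2)*cos(2)/2 + exp(2)*sin(2)/2 - exp(4)*sin(4)/2.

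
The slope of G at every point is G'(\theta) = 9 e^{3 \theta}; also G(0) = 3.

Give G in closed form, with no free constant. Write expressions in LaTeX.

G(\theta) = 3 e^{3 \theta}

A first test for any G(\theta): its \theta-derivative must equal the given G'(\theta).
A general antiderivative is 3 e^{3 \theta} + C.
The condition gives C = 3 - (3) = 0.
So G(\theta) = 3 e^{3 \theta}.
Check: d/d\theta[3 e^{3 \theta}] = 9 e^{3 \theta} = G'(\theta).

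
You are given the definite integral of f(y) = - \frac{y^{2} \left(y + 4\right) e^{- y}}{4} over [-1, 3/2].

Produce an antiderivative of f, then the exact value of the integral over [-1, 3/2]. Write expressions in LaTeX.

Antiderivative: F(y) = \frac{y^{3} e^{- y}}{4} + \frac{7 y^{2} e^{- y}}{4} + \frac{7 y e^{- y}}{2} + \frac{7 e^{- y}}{2}; value = - \frac{3 e}{2} + \frac{433}{32 e^{\frac{3}{2}}}

Recognize the product-rule pattern: f = u'v + uv' with u = \frac{y^{3}}{4} + \frac{7 y^{2}}{4} + \frac{7 y}{2} + \frac{7}{2}, v = e^{- y}, so integration by parts undoes it.
F(y) = \frac{y^{3} e^{- y}}{4} + \frac{7 y^{2} e^{- y}}{4} + \frac{7 y e^{- y}}{2} + \frac{7 e^{- y}}{2} is an antiderivative of f.
Check: d/dy[\frac{y^{3} e^{- y}}{4} + \frac{7 y^{2} e^{- y}}{4} + \frac{7 y e^{- y}}{2} + \frac{7 e^{- y}}{2}] = \frac{\left(- y^{3} - 4 y^{2}\right) e^{- y}}{4}, which equals f(y).
F(3/2) = \frac{433}{32 e^{\frac{3}{2}}}; F(-1) = \frac{3 e}{2}.
Integral = F(3/2) - F(-1) = - \frac{3 e}{2} + \frac{433}{32 e^{\frac{3}{2}}}.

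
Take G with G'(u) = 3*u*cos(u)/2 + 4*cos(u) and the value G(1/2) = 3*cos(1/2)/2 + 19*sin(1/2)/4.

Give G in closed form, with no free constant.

The integrand splits into summands that can be handled one at a time.
A general antiderivative is 3*u*sin(u)/2 + 4*sin(u) + 3*cos(u)/2 + C.
The condition gives C = 3*cos(1/2)/2 + 19*sin(1/2)/4 - (3*cos(1/2)/2 + 19*sin(1/2)/4) = 0.
So G(u) = 3*u*sin(u)/2 + 4*sin(u) + 3*cos(u)/2.
Check: d/du[3*u*sin(u)/2 + 4*sin(u) + 3*cos(u)/2] = 3*u*cos(u)/2 + 4*cos(u) = G'(u).

G(u) = 3*u*sin(u)/2 + 4*sin(u) + 3*cos(u)/2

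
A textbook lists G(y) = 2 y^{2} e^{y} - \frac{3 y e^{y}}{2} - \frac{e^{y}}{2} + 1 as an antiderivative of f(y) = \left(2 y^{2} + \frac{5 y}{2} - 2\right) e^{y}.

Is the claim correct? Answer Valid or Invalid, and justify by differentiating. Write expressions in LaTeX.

d/dy[G] = 2 y^{2} e^{y} + \frac{5 y e^{y}}{2} - 2 e^{y}
This equals f(y) exactly, so the claim holds.

Valid - differentiating G returns exactly f.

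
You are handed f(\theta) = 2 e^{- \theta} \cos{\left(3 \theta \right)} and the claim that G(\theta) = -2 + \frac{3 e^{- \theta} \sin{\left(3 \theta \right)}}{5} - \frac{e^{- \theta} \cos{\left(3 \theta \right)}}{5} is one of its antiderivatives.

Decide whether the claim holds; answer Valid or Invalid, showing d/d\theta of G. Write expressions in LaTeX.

Valid: G'(\theta) = f(\theta).

d/d\theta[G] = 2 e^{- \theta} \cos{\left(3 \theta \right)}
This equals f(\theta) exactly, so the claim holds.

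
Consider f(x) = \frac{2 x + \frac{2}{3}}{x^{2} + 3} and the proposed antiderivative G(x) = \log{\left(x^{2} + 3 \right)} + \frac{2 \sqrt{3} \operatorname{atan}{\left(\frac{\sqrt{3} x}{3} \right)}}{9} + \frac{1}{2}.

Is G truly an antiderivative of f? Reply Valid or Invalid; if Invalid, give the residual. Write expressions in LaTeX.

Valid. The derivative of G reproduces f.

d/dx[G] = \frac{6 x + 2}{3 x^{2} + 9}
This equals f(x) exactly, so the claim holds.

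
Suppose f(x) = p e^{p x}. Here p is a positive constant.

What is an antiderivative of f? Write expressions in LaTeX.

Recover f(x) by differentiating a candidate F(x); any mismatch rules it out.
Check: d/dx[e^{p x}] = p e^{p x} = f(x).

An antiderivative is F(x) = e^{p x}.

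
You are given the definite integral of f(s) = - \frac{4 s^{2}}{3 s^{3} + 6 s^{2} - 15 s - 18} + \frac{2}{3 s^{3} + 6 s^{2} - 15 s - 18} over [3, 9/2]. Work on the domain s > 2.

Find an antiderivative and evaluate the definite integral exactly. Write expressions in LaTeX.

The denominator factors as 3 \left(s - 2\right) \left(s + 1\right) \left(s + 3\right); partial fractions split f into directly integrable pieces: - \frac{17}{15 \left(s + 3\right)} + \frac{1}{9 \left(s + 1\right)} - \frac{14}{45 \left(s - 2\right)}.
F(s) = - \frac{14 \log{\left(s - 2 \right)}}{45} + \frac{\log{\left(s + 1 \right)}}{9} - \frac{17 \log{\left(s + 3 \right)}}{15} is an antiderivative of f.
Check: d/ds[- \frac{14 \log{\left(s - 2 \right)}}{45} + \frac{\log{\left(s + 1 \right)}}{9} - \frac{17 \log{\left(s + 3 \right)}}{15}] = \frac{2 - 4 s^{2}}{3 s^{3} + 6 s^{2} - 15 s - 18}, which equals f(s).
F(9/2) = - \frac{17 \log{\left(\frac{15}{2} \right)}}{15} - \frac{14 \log{\left(\frac{5}{2} \right)}}{45} + \frac{\log{\left(\frac{11}{2} \right)}}{9}; F(3) = - \frac{17 \log{\left(6 \right)}}{15} + \frac{\log{\left(4 \right)}}{9}.
Integral = F(9/2) - F(3) = - \frac{17 \log{\left(\frac{15}{2} \right)}}{15} - \frac{14 \log{\left(\frac{5}{2} \right)}}{45} - \frac{\log{\left(4 \right)}}{9} + \frac{\log{\left(\frac{11}{2} \right)}}{9} + \frac{17 \log{\left(6 \right)}}{15}.

Antiderivative: F(s) = - \frac{14 \log{\left(s - 2 \right)}}{45} + \frac{\log{\left(s + 1 \right)}}{9} - \frac{17 \log{\left(s + 3 \right)}}{15}; value = - \frac{17 \log{\left(\frac{15}{2} \right)}}{15} - \frac{14 \log{\left(\frac{5}{2} \right)}}{45} - \frac{\log{\left(4 \right)}}{9} + \frac{\log{\left(\frac{11}{2} \right)}}{9} + \frac{17 \log{\left(6 \right)}}{15}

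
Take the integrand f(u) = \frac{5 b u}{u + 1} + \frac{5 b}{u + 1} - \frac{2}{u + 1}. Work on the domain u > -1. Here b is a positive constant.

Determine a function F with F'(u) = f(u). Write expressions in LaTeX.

Integrate term by term and add the pieces.
Check: d/du[5 b u - 2 \log{\left(3 u + 3 \right)}] = \frac{5 b u + 5 b - 2}{u + 1}, which equals f(u).

An antiderivative is F(u) = 5 b u - 2 \log{\left(3 u + 3 \right)}.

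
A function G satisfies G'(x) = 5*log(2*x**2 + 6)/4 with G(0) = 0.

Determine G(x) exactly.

Whatever form G(x) takes, its d/dx must return the stated G'(x).
A general antiderivative is 5*x*log(2*x**2 + 6)/4 - 5*x/2 + 5*sqrt(3)*atan(sqrt(3)*x/3)/2 + C.
The condition gives C = 0 - (0) = 0.
So G(x) = 5*(x*log(2*x**2 + 6) - 2*x + 2*sqrt(3)*atan(sqrt(3)*x/3))/4.
Check: d/dx[5*(x*log(2*x**2 + 6) - 2*x + 2*sqrt(3)*atan(sqrt(3)*x/3))/4] = 5*log(x**2 + 3)/4 + 5*log(2)/4, which equals G'(x).

G(x) = 5*(x*log(2*x**2 + 6) - 2*x + 2*sqrt(3)*atan(sqrt(3)*x/3))/4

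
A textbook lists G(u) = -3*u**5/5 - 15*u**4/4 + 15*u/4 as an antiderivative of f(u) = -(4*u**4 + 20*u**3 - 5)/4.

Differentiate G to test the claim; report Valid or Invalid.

Invalid: d/du[G] - f = -2*u**4 - 10*u**3 + 5/2, which is not 0.

d/du[G] = -3*u**4 - 15*u**3 + 15/4
d/du[G] - f(u) = -2*u**4 - 10*u**3 + 5/2 != 0.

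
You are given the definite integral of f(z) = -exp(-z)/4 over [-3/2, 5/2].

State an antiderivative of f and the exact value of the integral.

Differentiate the proposed F(z) back; it has to land on f(z) exactly.
F(z) = exp(-z)/4 is an antiderivative of f.
Check: d/dz[exp(-z)/4] = -exp(-z)/4 = f(z).
F(5/2) = exp(-5/2)/4; F(-3/2) = exp(3/2)/4.
Integral = F(5/2) - F(-3/2) = -exp(3/2)/4 + exp(-5/2)/4.

Antiderivative: F(z) = exp(-z)/4; value = -exp(3/2)/4 + exp(-5/2)/4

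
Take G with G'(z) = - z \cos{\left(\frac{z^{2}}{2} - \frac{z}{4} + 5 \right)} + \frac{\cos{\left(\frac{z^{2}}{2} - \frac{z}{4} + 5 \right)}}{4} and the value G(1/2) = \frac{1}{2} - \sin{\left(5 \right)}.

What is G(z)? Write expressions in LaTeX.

G'(z) matches the chain-rule pattern g'(h)*h' with inner function h(z) = \frac{z^{2}}{2} - \frac{z}{4} + 5; substituting u = h(z) collapses the integral.
A general antiderivative is - \sin{\left(\frac{z^{2}}{2} - \frac{z}{4} + 5 \right)} + C.
The condition gives C = \frac{1}{2} - \sin{\left(5 \right)} - (- \sin{\left(5 \right)}) = \frac{1}{2}.
So G(z) = \frac{1}{2} - \sin{\left(\frac{z^{2}}{2} - \frac{z}{4} + 5 \right)}.
Check: d/dz[\frac{1}{2} - \sin{\left(\frac{z^{2}}{2} - \frac{z}{4} + 5 \right)}] = - z \cos{\left(\frac{z^{2}}{2} - \frac{z}{4} + 5 \right)} + \frac{\cos{\left(\frac{z^{2}}{2} - \frac{z}{4} + 5 \right)}}{4} = G'(z).

G(z) = \frac{1}{2} - \sin{\left(\frac{z^{2}}{2} - \frac{z}{4} + 5 \right)}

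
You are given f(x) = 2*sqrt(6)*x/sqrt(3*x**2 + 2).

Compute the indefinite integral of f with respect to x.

The substitution u = 2*x**2 + 4/3 works: f is exactly (dF/du)*(du/dx) for that inner function.
Check: d/dx[2*sqrt(6)*sqrt(3*x**2 + 2)/3] = 2*sqrt(6)*x/sqrt(3*x**2 + 2) = f(x).

F(x) = 2*sqrt(6)*sqrt(3*x**2 + 2)/3 + C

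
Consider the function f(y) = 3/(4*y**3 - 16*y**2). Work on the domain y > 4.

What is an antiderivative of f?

An antiderivative is F(y) = 3*(-y*log(y) + y*log(y - 4) + 4)/(64*y).

The denominator factors as 4*y**2*(y - 4); partial fractions split f into directly integrable pieces: 3/(64*(y - 4)) - 3/(64*y) - 3/(16*y**2).
Check: d/dy[3*(-y*log(y) + y*log(y - 4) + 4)/(64*y)] = 3/(4*y**3 - 16*y**2) = f(y).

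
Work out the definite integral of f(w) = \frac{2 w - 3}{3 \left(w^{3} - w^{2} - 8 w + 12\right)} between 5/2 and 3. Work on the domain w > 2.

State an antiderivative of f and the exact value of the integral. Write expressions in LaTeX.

Antiderivative: F(w) = \frac{3 \log{\left(w - 2 \right)}}{25} - \frac{3 \log{\left(w + 3 \right)}}{25} - \frac{1}{15 w - 30}; value = - \frac{3 \log{\left(6 \right)}}{25} + \frac{1}{15} + \frac{3 \log{\left(2 \right)}}{25} + \frac{3 \log{\left(\frac{11}{2} \right)}}{25}

The denominator factors as 3 \left(w - 2\right)^{2} \left(w + 3\right); partial fractions split f into directly integrable pieces: - \frac{3}{25 \left(w + 3\right)} + \frac{3}{25 \left(w - 2\right)} + \frac{1}{15 \left(w - 2\right)^{2}}.
F(w) = \frac{3 \log{\left(w - 2 \right)}}{25} - \frac{3 \log{\left(w + 3 \right)}}{25} - \frac{1}{15 w - 30} is an antiderivative of f.
Check: d/dw[\frac{3 \log{\left(w - 2 \right)}}{25} - \frac{3 \log{\left(w + 3 \right)}}{25} - \frac{1}{15 w - 30}] = \frac{2 w - 3}{3 w^{3} - 3 w^{2} - 24 w + 36}, which equals f(w).
F(3) = - \frac{3 \log{\left(6 \right)}}{25} - \frac{1}{15}; F(5/2) = - \frac{3 \log{\left(\frac{11}{2} \right)}}{25} - \frac{2}{15} - \frac{3 \log{\left(2 \right)}}{25}.
Integral = F(3) - F(5/2) = - \frac{3 \log{\left(6 \right)}}{25} + \frac{1}{15} + \frac{3 \log{\left(2 \right)}}{25} + \frac{3 \log{\left(\frac{11}{2} \right)}}{25}.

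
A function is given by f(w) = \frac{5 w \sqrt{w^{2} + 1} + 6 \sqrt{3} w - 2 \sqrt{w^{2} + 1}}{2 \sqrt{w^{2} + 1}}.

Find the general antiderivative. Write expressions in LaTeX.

F(w) = \frac{5 w^{2}}{4} - w + 3 \sqrt{3 w^{2} + 3} + C

Recover f(w) by differentiating a candidate F(w); any mismatch rules it out.
Check: d/dw[\frac{5 w^{2}}{4} - w + 3 \sqrt{3 w^{2} + 3}] = \frac{5 w \sqrt{w^{2} + 1} + 6 \sqrt{3} w - 2 \sqrt{w^{2} + 1}}{2 \sqrt{w^{2} + 1}} = f(w).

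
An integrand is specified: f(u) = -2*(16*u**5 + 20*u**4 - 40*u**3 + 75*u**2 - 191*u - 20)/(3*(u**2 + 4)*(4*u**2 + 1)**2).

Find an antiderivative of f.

An antiderivative is F(u) = (-4*u**2*log(u**2 + 4) + 10*u - log(u**2 + 4) - 12)/(12*u**2 + 3).

Recover f(u) by differentiating a candidate F(u); any mismatch rules it out.
Check: d/du[(-4*u**2*log(u**2 + 4) + 10*u - log(u**2 + 4) - 12)/(12*u**2 + 3)] = (-32*u**5 - 40*u**4 + 80*u**3 - 150*u**2 + 382*u + 40)/(48*u**6 + 216*u**4 + 99*u**2 + 12), which equals f(u).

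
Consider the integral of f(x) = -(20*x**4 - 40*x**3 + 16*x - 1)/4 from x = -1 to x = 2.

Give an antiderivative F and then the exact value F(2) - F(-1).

For F(x) to be correct the identity F'(x) - f(x) = 0 must hold.
F(x) = -x**5 + 5*x**4/2 - 2*x**2 + x/4 is an antiderivative of f.
Check: d/dx[-x**5 + 5*x**4/2 - 2*x**2 + x/4] = -5*x**4 + 10*x**3 - 4*x + 1/4, which equals f(x).
F(2) = 1/2; F(-1) = 5/4.
Integral = F(2) - F(-1) = -3/4.

Antiderivative: F(x) = -x**5 + 5*x**4/2 - 2*x**2 + x/4; value = -3/4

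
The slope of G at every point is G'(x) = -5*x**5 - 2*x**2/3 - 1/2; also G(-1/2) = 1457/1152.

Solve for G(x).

Integrate term by term and add the pieces.
A general antiderivative is -5*x**6/6 - 2*x**3/9 - x/2 + C.
The condition gives C = 1457/1152 - (305/1152) = 1.
So G(x) = -5*x**6/6 - 2*x**3/9 - x/2 + 1.
Check: d/dx[-5*x**6/6 - 2*x**3/9 - x/2 + 1] = -5*x**5 - 2*x**2/3 - 1/2 = G'(x).

G(x) = -5*x**6/6 - 2*x**3/9 - x/2 + 1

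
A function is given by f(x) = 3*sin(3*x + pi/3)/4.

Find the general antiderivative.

Since d/dx undoes antidifferentiation here, F'(x) = f(x) is required of F(x).
Check: d/dx[-cos(3*x + pi/3)/4] = 3*sin(3*x + pi/3)/4 = f(x).

F(x) = -cos(3*x + pi/3)/4 + C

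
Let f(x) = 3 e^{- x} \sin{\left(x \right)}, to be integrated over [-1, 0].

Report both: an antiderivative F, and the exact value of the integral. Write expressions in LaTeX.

Differentiate the proposed F(x) back; it has to land on f(x) exactly.
F(x) = \frac{\left(- 3 \sin{\left(x \right)} - 3 \cos{\left(x \right)}\right) e^{- x}}{2} is an antiderivative of f.
Check: d/dx[\frac{\left(- 3 \sin{\left(x \right)} - 3 \cos{\left(x \right)}\right) e^{- x}}{2}] = 3 e^{- x} \sin{\left(x \right)} = f(x).
F(0) = - \frac{3}{2}; F(-1) = - \frac{3 e \cos{\left(1 \right)}}{2} + \frac{3 e \sin{\left(1 \right)}}{2}.
Integral = F(0) - F(-1) = - \frac{3 e \sin{\left(1 \right)}}{2} - \frac{3}{2} + \frac{3 e \cos{\left(1 \right)}}{2}.

Antiderivative: F(x) = \frac{\left(- 3 \sin{\left(x \right)} - 3 \cos{\left(x \right)}\right) e^{- x}}{2}; value = - \frac{3 e \sin{\left(1 \right)}}{2} - \frac{3}{2} + \frac{3 e \cos{\left(1 \right)}}{2}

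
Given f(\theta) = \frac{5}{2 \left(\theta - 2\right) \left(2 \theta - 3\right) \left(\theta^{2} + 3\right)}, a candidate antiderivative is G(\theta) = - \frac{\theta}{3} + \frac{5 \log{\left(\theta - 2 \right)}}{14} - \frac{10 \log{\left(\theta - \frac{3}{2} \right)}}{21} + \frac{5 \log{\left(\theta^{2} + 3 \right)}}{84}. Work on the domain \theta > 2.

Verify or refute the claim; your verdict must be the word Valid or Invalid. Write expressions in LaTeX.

Invalid: d/d\theta[G] - f = - \frac{1}{3}, which is not 0.

d/d\theta[G] = \frac{- 4 \theta^{4} + 14 \theta^{3} - 24 \theta^{2} + 42 \theta - 21}{12 \theta^{4} - 42 \theta^{3} + 72 \theta^{2} - 126 \theta + 108}
d/d\theta[G] - f(\theta) = - \frac{1}{3} != 0.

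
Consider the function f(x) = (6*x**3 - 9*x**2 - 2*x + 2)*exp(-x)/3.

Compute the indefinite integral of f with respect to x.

f has the shape u'v + uv' for u = -2*x**3 - 3*x**2 - 16*x/3 - 6 and v = exp(-x) — it is the derivative of the product u*v.
Check: d/dx[(-6*x**3 - 9*x**2 - 16*x - 18)*exp(-x)/3] = (6*x**3 - 9*x**2 - 2*x + 2)*exp(-x)/3 = f(x).

F(x) = (-6*x**3 - 9*x**2 - 16*x - 18)*exp(-x)/3 + C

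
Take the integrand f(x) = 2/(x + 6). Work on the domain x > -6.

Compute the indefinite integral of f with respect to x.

F(x) = 2*log(x/2 + 3) + C

Check any antiderivative F(x) by computing F'(x) and comparing it with f(x).
Check: d/dx[2*log(x/2 + 3)] = 2/(x + 6) = f(x).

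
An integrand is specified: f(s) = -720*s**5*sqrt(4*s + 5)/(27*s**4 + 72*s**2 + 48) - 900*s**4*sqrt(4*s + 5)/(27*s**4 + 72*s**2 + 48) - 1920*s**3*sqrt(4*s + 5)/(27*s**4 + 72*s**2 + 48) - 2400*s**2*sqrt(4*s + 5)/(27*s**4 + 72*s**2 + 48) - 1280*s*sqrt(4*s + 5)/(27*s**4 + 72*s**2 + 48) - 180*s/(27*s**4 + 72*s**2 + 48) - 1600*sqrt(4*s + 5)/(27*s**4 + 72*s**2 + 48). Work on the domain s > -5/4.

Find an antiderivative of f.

The integrand splits into summands that can be handled one at a time.
Check: d/ds[2*(-(4*s + 5)**(5/2)*(3*s**2 + 4) + 15)/(3*(3*s**2 + 4))] = (-720*s**5*sqrt(4*s + 5) - 900*s**4*sqrt(4*s + 5) - 1920*s**3*sqrt(4*s + 5) - 2400*s**2*sqrt(4*s + 5) - 1280*s*sqrt(4*s + 5) - 180*s - 1600*sqrt(4*s + 5))/(27*s**4 + 72*s**2 + 48), which equals f(s).

An antiderivative is F(s) = 2*(-(4*s + 5)**(5/2)*(3*s**2 + 4) + 15)/(3*(3*s**2 + 4)).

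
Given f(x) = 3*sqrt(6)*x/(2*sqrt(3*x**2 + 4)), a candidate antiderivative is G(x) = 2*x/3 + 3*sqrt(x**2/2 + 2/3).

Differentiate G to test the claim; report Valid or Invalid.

d/dx[G] = (9*sqrt(6)*x + 4*sqrt(3*x**2 + 4))/(6*sqrt(3*x**2 + 4))
d/dx[G] - f(x) = 2/3 != 0.

Invalid: d/dx[G] - f = 2/3, which is not 0.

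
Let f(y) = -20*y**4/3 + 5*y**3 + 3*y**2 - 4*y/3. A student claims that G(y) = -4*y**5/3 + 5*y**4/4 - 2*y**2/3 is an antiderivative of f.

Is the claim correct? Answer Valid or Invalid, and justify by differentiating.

Invalid: d/dy[G] - f = -3*y**2, which is not 0.

d/dy[G] = -20*y**4/3 + 5*y**3 - 4*y/3
d/dy[G] - f(y) = -3*y**2 != 0.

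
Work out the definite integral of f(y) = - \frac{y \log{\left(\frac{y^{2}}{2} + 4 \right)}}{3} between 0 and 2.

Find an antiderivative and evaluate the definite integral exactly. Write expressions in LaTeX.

Antiderivative: F(y) = - \frac{y^{2} \log{\left(\frac{y^{2}}{2} + 4 \right)}}{6} + \frac{y^{2}}{6} - \frac{4 \log{\left(y^{2} + 8 \right)}}{3}; value = - \frac{4 \log{\left(12 \right)}}{3} - \frac{2 \log{\left(6 \right)}}{3} + \frac{2}{3} + \frac{4 \log{\left(8 \right)}}{3}

Since d/dy undoes antidifferentiation here, F'(y) = f(y) is required of F(y).
F(y) = - \frac{y^{2} \log{\left(\frac{y^{2}}{2} + 4 \right)}}{6} + \frac{y^{2}}{6} - \frac{4 \log{\left(y^{2} + 8 \right)}}{3} is an antiderivative of f.
Check: d/dy[- \frac{y^{2} \log{\left(\frac{y^{2}}{2} + 4 \right)}}{6} + \frac{y^{2}}{6} - \frac{4 \log{\left(y^{2} + 8 \right)}}{3}] = - \frac{y \log{\left(\frac{y^{2}}{2} + 4 \right)}}{3} = f(y).
F(2) = - \frac{4 \log{\left(12 \right)}}{3} - \frac{2 \log{\left(6 \right)}}{3} + \frac{2}{3}; F(0) = - \frac{4 \log{\left(8 \right)}}{3}.
Integral = F(2) - F(0) = - \frac{4 \log{\left(12 \right)}}{3} - \frac{2 \log{\left(6 \right)}}{3} + \frac{2}{3} + \frac{4 \log{\left(8 \right)}}{3}.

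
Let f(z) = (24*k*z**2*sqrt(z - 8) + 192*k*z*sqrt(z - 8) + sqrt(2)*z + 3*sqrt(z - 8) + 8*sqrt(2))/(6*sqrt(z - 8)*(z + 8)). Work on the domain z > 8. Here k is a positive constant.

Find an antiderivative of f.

An antiderivative is F(z) = 2*k*z**2 + 2*sqrt(z/2 - 4)/3 + log(z/2 + 4)/2.

Recover f(z) by differentiating a candidate F(z); any mismatch rules it out.
Check: d/dz[2*k*z**2 + 2*sqrt(z/2 - 4)/3 + log(z/2 + 4)/2] = (24*k*z**2*sqrt(z - 8) + 192*k*z*sqrt(z - 8) + sqrt(2)*z + 3*sqrt(z - 8) + 8*sqrt(2))/(6*z*sqrt(z - 8) + 48*sqrt(z - 8)), which equals f(z).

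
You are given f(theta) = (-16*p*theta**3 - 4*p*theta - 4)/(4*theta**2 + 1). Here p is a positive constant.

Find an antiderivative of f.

An antiderivative is F(theta) = -2*(p*theta**2 + atan(2*theta)).

Any candidate F(theta) must reproduce f(theta) exactly when differentiated.
Check: d/dtheta[-2*(p*theta**2 + atan(2*theta))] = (-16*p*theta**3 - 4*p*theta - 4)/(4*theta**2 + 1) = f(theta).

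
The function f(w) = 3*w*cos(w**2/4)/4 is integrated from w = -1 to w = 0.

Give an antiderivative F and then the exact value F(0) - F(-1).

Antiderivative: F(w) = 3*sin(w**2/4)/2; value = -3*sin(1/4)/2

The substitution u = w**2/4 works: f is exactly (dF/du)*(du/dw) for that inner function.
F(w) = 3*sin(w**2/4)/2 is an antiderivative of f.
Check: d/dw[3*sin(w**2/4)/2] = 3*w*cos(w**2/4)/4 = f(w).
F(0) = 0; F(-1) = 3*sin(1/4)/2.
Integral = F(0) - F(-1) = -3*sin(1/4)/2.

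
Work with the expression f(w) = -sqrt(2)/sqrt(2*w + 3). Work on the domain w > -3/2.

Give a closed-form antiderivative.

Any candidate F(w) must reproduce f(w) exactly when differentiated.
Check: d/dw[-sqrt(2)*sqrt(2*w + 3)] = -sqrt(2)/sqrt(2*w + 3) = f(w).

An antiderivative is F(w) = -sqrt(2)*sqrt(2*w + 3).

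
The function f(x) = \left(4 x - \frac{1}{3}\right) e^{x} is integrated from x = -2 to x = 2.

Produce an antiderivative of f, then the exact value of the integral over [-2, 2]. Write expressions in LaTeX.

f has the shape u'v + uv' for u = 4 x - \frac{13}{3} and v = e^{x} — it is the derivative of the product u*v.
F(x) = \frac{\left(12 x - 13\right) e^{x}}{3} is an antiderivative of f.
Check: d/dx[\frac{\left(12 x - 13\right) e^{x}}{3}] = 4 x e^{x} - \frac{e^{x}}{3}, which equals f(x).
F(2) = \frac{11 e^{2}}{3}; F(-2) = - \frac{37}{3 e^{2}}.
Integral = F(2) - F(-2) = \frac{37}{3 e^{2}} + \frac{11 e^{2}}{3}.

Antiderivative: F(x) = \frac{\left(12 x - 13\right) e^{x}}{3}; value = \frac{37}{3 e^{2}} + \frac{11 e^{2}}{3}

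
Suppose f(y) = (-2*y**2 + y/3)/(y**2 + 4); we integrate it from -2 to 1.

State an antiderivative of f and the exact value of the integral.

For F(y) to be correct the identity F'(y) - f(y) = 0 must hold.
F(y) = -2*y + log(y**2 + 4)/6 + 4*atan(y/2) is an antiderivative of f.
Check: d/dy[-2*y + log(y**2 + 4)/6 + 4*atan(y/2)] = (-6*y**2 + y)/(3*y**2 + 12), which equals f(y).
F(1) = -2 + log(5)/6 + 4*atan(1/2); F(-2) = -pi + log(8)/6 + 4.
Integral = F(1) - F(-2) = -6 - log(8)/6 + log(5)/6 + 4*atan(1/2) + pi.

Antiderivative: F(y) = -2*y + log(y**2 + 4)/6 + 4*atan(y/2); value = -6 - log(8)/6 + log(5)/6 + 4*atan(1/2) + pi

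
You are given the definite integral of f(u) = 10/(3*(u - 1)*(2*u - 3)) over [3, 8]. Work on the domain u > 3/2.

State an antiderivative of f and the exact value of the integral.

Antiderivative: F(u) = 10*(log(u - 3/2) - log(u - 1))/3; value = -10*log(7)/3 - 10*log(3/2)/3 + 10*log(2)/3 + 10*log(13/2)/3

Factor the denominator (3*(u - 1)*(2*u - 3)) and decompose: f = 20/(3*(2*u - 3)) - 10/(3*(u - 1)); each piece integrates to a log, atan, or power term.
F(u) = 10*(log(u - 3/2) - log(u - 1))/3 is an antiderivative of f.
Check: d/du[10*(log(u - 3/2) - log(u - 1))/3] = 10/(6*u**2 - 15*u + 9), which equals f(u).
F(8) = -10*log(7)/3 + 10*log(13/2)/3; F(3) = -10*log(2)/3 + 10*log(3/2)/3.
Integral = F(8) - F(3) = -10*log(7)/3 - 10*log(3/2)/3 + 10*log(2)/3 + 10*log(13/2)/3.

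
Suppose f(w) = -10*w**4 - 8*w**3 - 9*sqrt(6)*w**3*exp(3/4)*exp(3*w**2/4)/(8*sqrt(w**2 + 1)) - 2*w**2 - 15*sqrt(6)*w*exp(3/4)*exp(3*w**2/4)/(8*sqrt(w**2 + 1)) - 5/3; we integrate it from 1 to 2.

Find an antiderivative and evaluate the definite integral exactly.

Antiderivative: F(w) = -2*w**5 - 2*w**4 - 2*w**3/3 - 5*w/3 - 3*sqrt(6)*sqrt(w**2 + 1)*exp(3/4)*exp(3*w**2/4)/4; value = -3*sqrt(30)*exp(15/4)/4 - 295/3 + 3*sqrt(3)*exp(3/2)/2

The integrand splits into summands that can be handled one at a time.
F(w) = -2*w**5 - 2*w**4 - 2*w**3/3 - 5*w/3 - 3*sqrt(6)*sqrt(w**2 + 1)*exp(3/4)*exp(3*w**2/4)/4 is an antiderivative of f.
Check: d/dw[-2*w**5 - 2*w**4 - 2*w**3/3 - 5*w/3 - 3*sqrt(6)*sqrt(w**2 + 1)*exp(3/4)*exp(3*w**2/4)/4] = (-240*w**4*sqrt(w**2 + 1) - 192*w**3*sqrt(w**2 + 1) - 27*sqrt(6)*w**3*exp(3/4)*exp(3*w**2/4) - 48*w**2*sqrt(w**2 + 1) - 45*sqrt(6)*w*exp(3/4)*exp(3*w**2/4) - 40*sqrt(w**2 + 1))/(24*sqrt(w**2 + 1)), which equals f(w).
F(2) = -3*sqrt(30)*exp(15/4)/4 - 314/3; F(1) = -3*sqrt(3)*exp(3/2)/2 - 19/3.
Integral = F(2) - F(1) = -3*sqrt(30)*exp(15/4)/4 - 295/3 + 3*sqrt(3)*exp(3/2)/2.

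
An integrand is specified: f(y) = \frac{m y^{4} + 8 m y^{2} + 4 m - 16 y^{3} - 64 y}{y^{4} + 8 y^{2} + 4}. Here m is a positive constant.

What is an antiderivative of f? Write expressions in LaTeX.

Any candidate F(y) must reproduce f(y) exactly when differentiated.
Check: d/dy[m y - 4 \log{\left(\frac{y^{4}}{2} + 4 y^{2} + 2 \right)}] = \frac{m y^{4} + 8 m y^{2} + 4 m - 16 y^{3} - 64 y}{y^{4} + 8 y^{2} + 4} = f(y).

An antiderivative is F(y) = m y - 4 \log{\left(\frac{y^{4}}{2} + 4 y^{2} + 2 \right)}.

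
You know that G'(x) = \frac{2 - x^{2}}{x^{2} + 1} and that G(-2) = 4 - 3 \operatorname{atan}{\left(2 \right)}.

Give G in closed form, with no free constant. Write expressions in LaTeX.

Since d/dx undoes antidifferentiation here, G(x) must give back the stated G'(x).
A general antiderivative is - x + 3 \operatorname{atan}{\left(x \right)} + C.
The condition gives C = 4 - 3 \operatorname{atan}{\left(2 \right)} - (2 - 3 \operatorname{atan}{\left(2 \right)}) = 2.
So G(x) = - x + 3 \operatorname{atan}{\left(x \right)} + 2.
Check: d/dx[- x + 3 \operatorname{atan}{\left(x \right)} + 2] = \frac{2 - x^{2}}{x^{2} + 1} = G'(x).

G(x) = - x + 3 \operatorname{atan}{\left(x \right)} + 2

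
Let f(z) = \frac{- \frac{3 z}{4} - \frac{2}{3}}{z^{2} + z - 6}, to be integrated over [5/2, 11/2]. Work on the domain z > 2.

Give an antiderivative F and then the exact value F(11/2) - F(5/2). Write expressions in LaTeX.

Antiderivative: F(z) = - \frac{13 \log{\left(z - 2 \right)}}{30} - \frac{19 \log{\left(z + 3 \right)}}{60}; value = - \frac{19 \log{\left(\frac{17}{2} \right)}}{60} - \frac{13 \log{\left(\frac{7}{2} \right)}}{30} - \frac{13 \log{\left(2 \right)}}{30} + \frac{19 \log{\left(\frac{11}{2} \right)}}{60}

Factor the denominator (12 \left(z - 2\right) \left(z + 3\right)) and decompose: f = - \frac{19}{60 \left(z + 3\right)} - \frac{13}{30 \left(z - 2\right)}; each piece integrates to a log, atan, or power term.
F(z) = - \frac{13 \log{\left(z - 2 \right)}}{30} - \frac{19 \log{\left(z + 3 \right)}}{60} is an antiderivative of f.
Check: d/dz[- \frac{13 \log{\left(z - 2 \right)}}{30} - \frac{19 \log{\left(z + 3 \right)}}{60}] = \frac{- 9 z - 8}{12 z^{2} + 12 z - 72}, which equals f(z).
F(11/2) = - \frac{19 \log{\left(\frac{17}{2} \right)}}{60} - \frac{13 \log{\left(\frac{7}{2} \right)}}{30}; F(5/2) = - \frac{19 \log{\left(\frac{11}{2} \right)}}{60} + \frac{13 \log{\left(2 \right)}}{30}.
Integral = F(11/2) - F(5/2) = - \frac{19 \log{\left(\frac{17}{2} \right)}}{60} - \frac{13 \log{\left(\frac{7}{2} \right)}}{30} - \frac{13 \log{\left(2 \right)}}{30} + \frac{19 \log{\left(\frac{11}{2} \right)}}{60}.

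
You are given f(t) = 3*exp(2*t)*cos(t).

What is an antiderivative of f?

An antiderivative is F(t) = 3*(sin(t) + 2*cos(t))*exp(2*t)/5.

Check any antiderivative F(t) by computing F'(t) and comparing it with f(t).
Check: d/dt[3*(sin(t) + 2*cos(t))*exp(2*t)/5] = 3*exp(2*t)*cos(t) = f(t).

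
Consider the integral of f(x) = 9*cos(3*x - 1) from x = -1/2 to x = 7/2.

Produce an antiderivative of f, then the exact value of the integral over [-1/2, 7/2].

Any candidate F(x) must reproduce f(x) exactly when differentiated.
F(x) = 3*sin(3*x - 1) is an antiderivative of f.
Check: d/dx[3*sin(3*x - 1)] = 9*cos(3*x - 1) = f(x).
F(7/2) = 3*sin(19/2); F(-1/2) = -3*sin(5/2).
Integral = F(7/2) - F(-1/2) = 3*sin(19/2) + 3*sin(5/2).

Antiderivative: F(x) = 3*sin(3*x - 1); value = 3*sin(19/2) + 3*sin(5/2)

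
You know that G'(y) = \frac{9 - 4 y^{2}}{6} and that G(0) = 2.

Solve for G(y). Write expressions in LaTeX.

G(y) = - \frac{2 y^{3}}{9} + \frac{3 y}{2} + 2

Differentiate the proposed G(y) back; it has to land on the given G'(y).
A general antiderivative is - \frac{2 y^{3}}{9} + \frac{3 y}{2} + C.
The condition gives C = 2 - (0) = 2.
So G(y) = - \frac{2 y^{3}}{9} + \frac{3 y}{2} + 2.
Check: d/dy[- \frac{2 y^{3}}{9} + \frac{3 y}{2} + 2] = \frac{3}{2} - \frac{2 y^{2}}{3}, which equals G'(y).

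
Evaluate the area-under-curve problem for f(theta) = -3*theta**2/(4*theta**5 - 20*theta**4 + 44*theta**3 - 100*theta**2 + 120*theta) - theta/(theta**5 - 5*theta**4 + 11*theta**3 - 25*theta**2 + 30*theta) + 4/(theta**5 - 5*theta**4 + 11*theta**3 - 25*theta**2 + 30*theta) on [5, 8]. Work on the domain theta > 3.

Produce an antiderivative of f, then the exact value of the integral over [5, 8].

Antiderivative: F(theta) = (672*log(theta) - 690*log(theta - 3) + 280*log(theta - 2) - 131*log(theta**2 + 5) + 302*sqrt(5)*atan(sqrt(5)*theta/5))/5040; value = -227*log(5)/840 - 151*sqrt(5)*atan(sqrt(5))/2520 - 131*log(69)/5040 - log(3)/18 + 131*log(30)/5040 + 23*log(2)/168 + log(6)/18 + 151*sqrt(5)*atan(8*sqrt(5)/5)/2520 + 2*log(8)/15

The denominator factors as 4*theta*(theta - 3)*(theta - 2)*(theta**2 + 5); partial fractions split f into directly integrable pieces: -(131*theta - 755)/(2520*(theta**2 + 5)) + 1/(18*(theta - 2)) - 23/(168*(theta - 3)) + 2/(15*theta).
F(theta) = (672*log(theta) - 690*log(theta - 3) + 280*log(theta - 2) - 131*log(theta**2 + 5) + 302*sqrt(5)*atan(sqrt(5)*theta/5))/5040 is an antiderivative of f.
Check: d/dtheta[(672*log(theta) - 690*log(theta - 3) + 280*log(theta - 2) - 131*log(theta**2 + 5) + 302*sqrt(5)*atan(sqrt(5)*theta/5))/5040] = (-3*theta**2 - 4*theta + 16)/(4*theta**5 - 20*theta**4 + 44*theta**3 - 100*theta**2 + 120*theta), which equals f(theta).
F(8) = -23*log(5)/168 - 131*log(69)/5040 + log(6)/18 + 151*sqrt(5)*atan(8*sqrt(5)/5)/2520 + 2*log(8)/15; F(5) = -23*log(2)/168 - 131*log(30)/5040 + log(3)/18 + 151*sqrt(5)*atan(sqrt(5))/2520 + 2*log(5)/15.
Integral = F(8) - F(5) = -227*log(5)/840 - 151*sqrt(5)*atan(sqrt(5))/2520 - 131*log(69)/5040 - log(3)/18 + 131*log(30)/5040 + 23*log(2)/168 + log(6)/18 + 151*sqrt(5)*atan(8*sqrt(5)/5)/2520 + 2*log(8)/15.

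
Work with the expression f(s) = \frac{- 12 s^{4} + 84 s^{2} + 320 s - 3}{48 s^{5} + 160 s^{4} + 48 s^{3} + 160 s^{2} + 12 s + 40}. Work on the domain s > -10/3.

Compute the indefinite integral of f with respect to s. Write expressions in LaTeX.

Check any antiderivative F(s) by computing F'(s) and comparing it with f(s).
Check: d/ds[- \frac{2 s^{2} \log{\left(\frac{3 s}{2} + 5 \right)} + \log{\left(\frac{3 s}{2} + 5 \right)} + 8}{4 \left(2 s^{2} + 1\right)}] = \frac{- 12 s^{4} + 84 s^{2} + 320 s - 3}{48 s^{5} + 160 s^{4} + 48 s^{3} + 160 s^{2} + 12 s + 40} = f(s).

F(s) = - \frac{2 s^{2} \log{\left(\frac{3 s}{2} + 5 \right)} + \log{\left(\frac{3 s}{2} + 5 \right)} + 8}{4 \left(2 s^{2} + 1\right)} + C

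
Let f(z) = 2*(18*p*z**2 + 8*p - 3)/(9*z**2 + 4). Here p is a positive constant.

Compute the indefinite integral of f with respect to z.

F(z) = 4*p*z - atan(3*z/2) + C

A candidate is checked by its d/dz: the result must match f(z).
Check: d/dz[4*p*z - atan(3*z/2)] = (36*p*z**2 + 16*p - 6)/(9*z**2 + 4), which equals f(z).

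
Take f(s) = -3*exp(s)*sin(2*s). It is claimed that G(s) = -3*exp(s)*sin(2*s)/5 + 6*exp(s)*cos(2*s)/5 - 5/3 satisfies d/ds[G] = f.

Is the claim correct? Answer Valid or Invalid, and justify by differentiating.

d/ds[G] = -3*exp(s)*sin(2*s)
This equals f(s) exactly, so the claim holds.

Valid - the claim checks out under differentiation.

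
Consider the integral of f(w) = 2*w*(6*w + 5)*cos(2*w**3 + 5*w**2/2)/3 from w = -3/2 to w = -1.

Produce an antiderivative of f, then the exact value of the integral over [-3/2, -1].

Antiderivative: F(w) = 2*sin(2*w**3 + 5*w**2/2)/3; value = 2*sin(1/2)/3 + 2*sin(9/8)/3

f matches the chain-rule pattern g'(h)*h' with inner function h(w) = 2*w**3 + 5*w**2/2; substituting u = h(w) collapses the integral.
F(w) = 2*sin(2*w**3 + 5*w**2/2)/3 is an antiderivative of f.
Check: d/dw[2*sin(2*w**3 + 5*w**2/2)/3] = 4*w**2*cos(2*w**3 + 5*w**2/2) + 10*w*cos(2*w**3 + 5*w**2/2)/3, which equals f(w).
F(-1) = 2*sin(1/2)/3; F(-3/2) = -2*sin(9/8)/3.
Integral = F(-1) - F(-3/2) = 2*sin(1/2)/3 + 2*sin(9/8)/3.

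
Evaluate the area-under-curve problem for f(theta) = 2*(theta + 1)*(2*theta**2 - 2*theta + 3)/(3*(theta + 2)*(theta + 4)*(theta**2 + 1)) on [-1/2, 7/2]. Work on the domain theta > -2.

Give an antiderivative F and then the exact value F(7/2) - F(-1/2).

Factor the denominator (3*(theta + 2)*(theta + 4)*(theta**2 + 1)) and decompose: f = -2*(5*theta - 3)/(51*(theta**2 + 1)) + 43/(17*(theta + 4)) - 1/(theta + 2); each piece integrates to a log, atan, or power term.
F(theta) = -log(theta + 2) + 43*log(theta + 4)/17 - 5*log(theta**2 + 1)/51 + 2*atan(theta)/17 is an antiderivative of f.
Check: d/dtheta[-log(theta + 2) + 43*log(theta + 4)/17 - 5*log(theta**2 + 1)/51 + 2*atan(theta)/17] = (4*theta**3 + 2*theta + 6)/(3*theta**4 + 18*theta**3 + 27*theta**2 + 18*theta + 24), which equals f(theta).
F(7/2) = -log(11/2) - 5*log(53/4)/51 + 2*atan(7/2)/17 + 43*log(15/2)/17; F(-1/2) = -log(3/2) - 2*atan(1/2)/17 - 5*log(5/4)/51 + 43*log(7/2)/17.
Integral = F(7/2) - F(-1/2) = -43*log(7/2)/17 - log(11/2) - 5*log(53/4)/51 + 5*log(5/4)/51 + 2*atan(1/2)/17 + 2*atan(7/2)/17 + log(3/2) + 43*log(15/2)/17.

Antiderivative: F(theta) = -log(theta + 2) + 43*log(theta + 4)/17 - 5*log(theta**2 + 1)/51 + 2*atan(theta)/17; value = -43*log(7/2)/17 - log(11/2) - 5*log(53/4)/51 + 5*log(5/4)/51 + 2*atan(1/2)/17 + 2*atan(7/2)/17 + log(3/2) + 43*log(15/2)/17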